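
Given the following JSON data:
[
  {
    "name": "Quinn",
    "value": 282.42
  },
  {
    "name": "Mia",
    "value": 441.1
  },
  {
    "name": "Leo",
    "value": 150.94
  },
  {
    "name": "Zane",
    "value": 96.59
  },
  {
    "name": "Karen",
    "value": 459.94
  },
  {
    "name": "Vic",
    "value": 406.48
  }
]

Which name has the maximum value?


Comparing values:
  Quinn: 282.42
  Mia: 441.1
  Leo: 150.94
  Zane: 96.59
  Karen: 459.94
  Vic: 406.48
Maximum: Karen (459.94)

ANSWER: Karen


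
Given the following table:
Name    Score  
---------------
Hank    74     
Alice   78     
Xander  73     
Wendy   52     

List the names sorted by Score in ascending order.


Sorting by Score (ascending):
  Wendy: 52
  Xander: 73
  Hank: 74
  Alice: 78


ANSWER: Wendy, Xander, Hank, Alice


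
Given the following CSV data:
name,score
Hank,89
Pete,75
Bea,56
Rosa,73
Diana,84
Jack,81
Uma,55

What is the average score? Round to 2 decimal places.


Scores: 89, 75, 56, 73, 84, 81, 55
Sum = 513
Count = 7
Average = 513 / 7 = 73.29

ANSWER: 73.29


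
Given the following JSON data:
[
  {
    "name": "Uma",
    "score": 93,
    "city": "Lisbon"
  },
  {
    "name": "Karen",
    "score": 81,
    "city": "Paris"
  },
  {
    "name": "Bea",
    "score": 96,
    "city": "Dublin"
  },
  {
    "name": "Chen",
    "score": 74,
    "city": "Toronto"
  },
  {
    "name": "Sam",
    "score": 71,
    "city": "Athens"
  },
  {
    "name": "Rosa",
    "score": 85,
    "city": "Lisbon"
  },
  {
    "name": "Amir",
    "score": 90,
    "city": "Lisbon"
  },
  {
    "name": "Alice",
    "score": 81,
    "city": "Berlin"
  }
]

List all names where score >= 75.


Filtering records where score >= 75:
  Uma (score=93) -> YES
  Karen (score=81) -> YES
  Bea (score=96) -> YES
  Chen (score=74) -> no
  Sam (score=71) -> no
  Rosa (score=85) -> YES
  Amir (score=90) -> YES
  Alice (score=81) -> YES


ANSWER: Uma, Karen, Bea, Rosa, Amir, Alice


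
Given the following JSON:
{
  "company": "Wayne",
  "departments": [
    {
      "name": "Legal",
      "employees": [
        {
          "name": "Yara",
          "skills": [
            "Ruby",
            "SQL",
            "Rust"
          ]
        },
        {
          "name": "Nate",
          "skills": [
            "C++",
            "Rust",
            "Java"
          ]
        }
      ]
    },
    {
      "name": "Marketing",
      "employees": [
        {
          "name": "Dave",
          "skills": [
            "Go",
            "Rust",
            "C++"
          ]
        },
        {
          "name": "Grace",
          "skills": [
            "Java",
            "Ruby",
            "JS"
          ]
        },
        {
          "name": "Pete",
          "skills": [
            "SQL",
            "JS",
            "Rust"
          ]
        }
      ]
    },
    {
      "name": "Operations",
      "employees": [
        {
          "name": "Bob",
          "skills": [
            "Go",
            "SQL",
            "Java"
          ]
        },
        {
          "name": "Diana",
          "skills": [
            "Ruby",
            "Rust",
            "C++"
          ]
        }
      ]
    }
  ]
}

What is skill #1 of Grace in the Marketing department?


Path: departments[1].employees[1].skills[0]
Value: Java

ANSWER: Java


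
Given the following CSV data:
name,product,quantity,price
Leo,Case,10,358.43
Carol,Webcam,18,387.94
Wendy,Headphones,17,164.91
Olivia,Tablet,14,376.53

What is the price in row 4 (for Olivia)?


Row 4: Olivia
Column 'price' = 376.53

ANSWER: 376.53


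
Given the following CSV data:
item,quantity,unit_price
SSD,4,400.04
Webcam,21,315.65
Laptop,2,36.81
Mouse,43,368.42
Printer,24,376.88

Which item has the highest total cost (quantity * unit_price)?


Computing row totals:
  SSD: 1600.16
  Webcam: 6628.65
  Laptop: 73.62
  Mouse: 15842.06
  Printer: 9045.12
Maximum: Mouse (15842.06)

ANSWER: Mouse


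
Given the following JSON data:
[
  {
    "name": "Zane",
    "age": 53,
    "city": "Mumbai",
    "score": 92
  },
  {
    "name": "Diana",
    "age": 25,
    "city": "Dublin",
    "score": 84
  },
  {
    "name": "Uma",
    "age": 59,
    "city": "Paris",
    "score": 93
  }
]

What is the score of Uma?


Looking up record where name = Uma
Record index: 2
Field 'score' = 93

ANSWER: 93


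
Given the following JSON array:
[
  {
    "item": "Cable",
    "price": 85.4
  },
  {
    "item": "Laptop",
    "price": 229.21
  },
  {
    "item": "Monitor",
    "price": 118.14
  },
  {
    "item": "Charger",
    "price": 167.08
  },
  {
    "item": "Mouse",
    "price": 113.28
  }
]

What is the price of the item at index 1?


Array index 1 -> Laptop
price = 229.21

ANSWER: 229.21


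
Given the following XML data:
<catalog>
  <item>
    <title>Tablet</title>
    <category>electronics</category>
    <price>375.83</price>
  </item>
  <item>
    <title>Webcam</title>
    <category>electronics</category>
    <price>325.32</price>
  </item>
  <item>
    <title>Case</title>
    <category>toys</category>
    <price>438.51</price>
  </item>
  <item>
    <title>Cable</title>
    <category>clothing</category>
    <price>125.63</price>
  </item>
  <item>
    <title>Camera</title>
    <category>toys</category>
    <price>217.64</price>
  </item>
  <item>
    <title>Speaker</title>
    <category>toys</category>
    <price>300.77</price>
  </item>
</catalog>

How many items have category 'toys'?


Scanning <item> elements for <category>toys</category>:
  Item 3: Case -> MATCH
  Item 5: Camera -> MATCH
  Item 6: Speaker -> MATCH
Count: 3

ANSWER: 3


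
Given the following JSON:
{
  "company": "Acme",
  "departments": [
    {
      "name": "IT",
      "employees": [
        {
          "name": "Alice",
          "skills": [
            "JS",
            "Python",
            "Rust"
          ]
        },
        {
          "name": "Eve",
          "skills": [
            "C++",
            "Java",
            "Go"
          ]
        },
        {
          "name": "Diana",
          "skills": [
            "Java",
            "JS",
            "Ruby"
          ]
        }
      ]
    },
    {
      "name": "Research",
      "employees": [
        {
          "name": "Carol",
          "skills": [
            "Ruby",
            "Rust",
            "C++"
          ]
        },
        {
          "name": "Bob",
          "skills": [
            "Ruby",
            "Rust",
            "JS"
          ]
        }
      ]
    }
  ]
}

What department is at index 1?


Path: departments[1].name
Value: Research

ANSWER: Research


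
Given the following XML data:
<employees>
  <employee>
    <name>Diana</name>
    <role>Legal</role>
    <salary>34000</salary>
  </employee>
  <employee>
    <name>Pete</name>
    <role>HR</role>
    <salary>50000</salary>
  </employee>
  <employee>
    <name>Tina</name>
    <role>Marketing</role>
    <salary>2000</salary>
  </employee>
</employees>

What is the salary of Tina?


Searching for <employee> with <name>Tina</name>
Found at position 3
<salary>2000</salary>

ANSWER: 2000


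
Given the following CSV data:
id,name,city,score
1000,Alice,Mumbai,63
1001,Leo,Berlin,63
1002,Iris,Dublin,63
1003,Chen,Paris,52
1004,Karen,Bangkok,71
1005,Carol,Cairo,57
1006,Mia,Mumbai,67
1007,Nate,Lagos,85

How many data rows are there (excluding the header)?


Counting rows (excluding header):
Header: id,name,city,score
Data rows: 8

ANSWER: 8


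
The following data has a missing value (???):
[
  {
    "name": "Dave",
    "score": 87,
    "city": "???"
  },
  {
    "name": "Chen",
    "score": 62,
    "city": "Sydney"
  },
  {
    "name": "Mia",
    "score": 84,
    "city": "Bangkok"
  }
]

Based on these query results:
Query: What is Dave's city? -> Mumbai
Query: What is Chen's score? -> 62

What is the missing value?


The missing value is Dave's city
From query: Dave's city = Mumbai

ANSWER: Mumbai


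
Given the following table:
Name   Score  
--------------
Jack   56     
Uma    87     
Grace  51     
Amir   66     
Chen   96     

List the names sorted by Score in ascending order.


Sorting by Score (ascending):
  Grace: 51
  Jack: 56
  Amir: 66
  Uma: 87
  Chen: 96


ANSWER: Grace, Jack, Amir, Uma, Chen


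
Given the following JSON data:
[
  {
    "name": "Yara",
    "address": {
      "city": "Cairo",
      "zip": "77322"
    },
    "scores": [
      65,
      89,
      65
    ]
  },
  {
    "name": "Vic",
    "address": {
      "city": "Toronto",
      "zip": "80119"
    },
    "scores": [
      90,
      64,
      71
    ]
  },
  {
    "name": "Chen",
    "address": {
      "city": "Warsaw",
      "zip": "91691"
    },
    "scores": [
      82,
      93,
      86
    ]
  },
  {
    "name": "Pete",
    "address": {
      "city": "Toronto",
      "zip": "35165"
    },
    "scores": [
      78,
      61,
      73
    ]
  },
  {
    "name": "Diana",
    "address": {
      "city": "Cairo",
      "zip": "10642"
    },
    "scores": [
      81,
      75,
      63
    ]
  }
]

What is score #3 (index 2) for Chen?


Path: records[2].scores[2]
Value: 86

ANSWER: 86


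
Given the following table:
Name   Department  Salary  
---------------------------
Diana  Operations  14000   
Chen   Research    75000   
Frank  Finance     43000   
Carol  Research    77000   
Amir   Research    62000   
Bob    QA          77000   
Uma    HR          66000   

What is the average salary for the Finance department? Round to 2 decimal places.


Finance department members:
  Frank: 43000
Sum = 43000
Count = 1
Average = 43000 / 1 = 43000.00

ANSWER: 43000.00


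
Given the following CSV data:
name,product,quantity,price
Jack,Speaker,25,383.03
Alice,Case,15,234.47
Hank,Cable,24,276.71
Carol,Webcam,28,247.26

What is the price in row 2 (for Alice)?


Row 2: Alice
Column 'price' = 234.47

ANSWER: 234.47


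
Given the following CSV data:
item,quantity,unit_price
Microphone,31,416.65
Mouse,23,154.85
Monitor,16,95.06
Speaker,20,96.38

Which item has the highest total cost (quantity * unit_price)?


Computing row totals:
  Microphone: 12916.15
  Mouse: 3561.55
  Monitor: 1520.96
  Speaker: 1927.6
Maximum: Microphone (12916.15)

ANSWER: Microphone


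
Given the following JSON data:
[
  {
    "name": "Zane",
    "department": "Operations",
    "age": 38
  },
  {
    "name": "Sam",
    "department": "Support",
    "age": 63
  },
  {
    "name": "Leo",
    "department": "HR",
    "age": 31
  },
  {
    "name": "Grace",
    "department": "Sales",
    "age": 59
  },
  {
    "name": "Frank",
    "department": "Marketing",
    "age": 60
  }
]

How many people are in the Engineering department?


Scanning records for department = Engineering
  No matches found
Count: 0

ANSWER: 0


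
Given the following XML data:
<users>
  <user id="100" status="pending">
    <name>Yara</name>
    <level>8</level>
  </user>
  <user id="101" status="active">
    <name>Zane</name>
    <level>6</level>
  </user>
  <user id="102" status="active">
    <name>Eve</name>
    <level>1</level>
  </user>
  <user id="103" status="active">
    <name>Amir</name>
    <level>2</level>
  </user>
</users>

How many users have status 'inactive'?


Counting users with status='inactive':
Count: 0

ANSWER: 0


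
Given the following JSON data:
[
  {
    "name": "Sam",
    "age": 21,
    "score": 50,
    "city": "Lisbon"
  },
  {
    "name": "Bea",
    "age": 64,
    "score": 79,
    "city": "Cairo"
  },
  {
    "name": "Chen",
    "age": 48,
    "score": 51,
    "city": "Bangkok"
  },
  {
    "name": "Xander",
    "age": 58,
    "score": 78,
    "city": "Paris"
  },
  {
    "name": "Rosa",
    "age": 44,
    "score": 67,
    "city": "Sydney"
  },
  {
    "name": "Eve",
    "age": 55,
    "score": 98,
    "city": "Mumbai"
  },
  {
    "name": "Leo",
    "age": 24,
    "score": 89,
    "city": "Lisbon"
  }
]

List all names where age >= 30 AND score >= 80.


Checking both conditions:
  Sam (age=21, score=50) -> no
  Bea (age=64, score=79) -> no
  Chen (age=48, score=51) -> no
  Xander (age=58, score=78) -> no
  Rosa (age=44, score=67) -> no
  Eve (age=55, score=98) -> YES
  Leo (age=24, score=89) -> no


ANSWER: Eve


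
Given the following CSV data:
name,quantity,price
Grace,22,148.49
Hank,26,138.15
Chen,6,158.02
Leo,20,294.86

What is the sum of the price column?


Values in 'price' column:
  Row 1: 148.49
  Row 2: 138.15
  Row 3: 158.02
  Row 4: 294.86
Sum = 148.49 + 138.15 + 158.02 + 294.86 = 739.52

ANSWER: 739.52


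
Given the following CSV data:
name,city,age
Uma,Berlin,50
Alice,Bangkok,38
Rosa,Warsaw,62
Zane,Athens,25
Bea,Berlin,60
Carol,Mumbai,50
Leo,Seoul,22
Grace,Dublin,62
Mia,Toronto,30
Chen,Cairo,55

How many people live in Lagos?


Scanning city column for 'Lagos':
Total matches: 0

ANSWER: 0


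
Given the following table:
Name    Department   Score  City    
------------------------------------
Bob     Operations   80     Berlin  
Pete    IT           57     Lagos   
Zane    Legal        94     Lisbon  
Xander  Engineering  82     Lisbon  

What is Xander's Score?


Row 4: Xander
Score = 82

ANSWER: 82


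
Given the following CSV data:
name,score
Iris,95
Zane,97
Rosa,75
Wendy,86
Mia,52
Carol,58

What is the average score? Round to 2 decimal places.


Scores: 95, 97, 75, 86, 52, 58
Sum = 463
Count = 6
Average = 463 / 6 = 77.17

ANSWER: 77.17


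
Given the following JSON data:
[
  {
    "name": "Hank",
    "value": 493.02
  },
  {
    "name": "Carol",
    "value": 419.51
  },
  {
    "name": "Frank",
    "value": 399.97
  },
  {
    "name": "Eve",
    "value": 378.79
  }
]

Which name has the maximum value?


Comparing values:
  Hank: 493.02
  Carol: 419.51
  Frank: 399.97
  Eve: 378.79
Maximum: Hank (493.02)

ANSWER: Hank


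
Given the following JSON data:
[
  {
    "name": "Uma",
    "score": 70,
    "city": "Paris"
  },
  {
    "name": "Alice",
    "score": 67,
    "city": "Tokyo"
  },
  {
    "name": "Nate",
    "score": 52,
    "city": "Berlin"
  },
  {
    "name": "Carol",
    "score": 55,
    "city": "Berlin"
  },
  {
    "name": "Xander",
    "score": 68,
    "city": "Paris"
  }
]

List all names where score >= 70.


Filtering records where score >= 70:
  Uma (score=70) -> YES
  Alice (score=67) -> no
  Nate (score=52) -> no
  Carol (score=55) -> no
  Xander (score=68) -> no


ANSWER: Uma


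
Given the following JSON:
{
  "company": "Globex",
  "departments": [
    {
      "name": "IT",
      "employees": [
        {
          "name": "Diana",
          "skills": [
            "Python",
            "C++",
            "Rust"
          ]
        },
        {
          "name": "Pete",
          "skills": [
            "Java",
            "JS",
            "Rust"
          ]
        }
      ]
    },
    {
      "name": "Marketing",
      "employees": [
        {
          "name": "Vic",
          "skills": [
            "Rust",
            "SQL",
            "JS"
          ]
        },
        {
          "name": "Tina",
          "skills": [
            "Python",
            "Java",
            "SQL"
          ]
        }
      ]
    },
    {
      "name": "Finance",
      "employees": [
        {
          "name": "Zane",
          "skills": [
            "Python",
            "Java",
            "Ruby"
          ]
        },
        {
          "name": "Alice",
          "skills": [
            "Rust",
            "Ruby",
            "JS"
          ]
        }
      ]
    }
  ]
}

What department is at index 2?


Path: departments[2].name
Value: Finance

ANSWER: Finance


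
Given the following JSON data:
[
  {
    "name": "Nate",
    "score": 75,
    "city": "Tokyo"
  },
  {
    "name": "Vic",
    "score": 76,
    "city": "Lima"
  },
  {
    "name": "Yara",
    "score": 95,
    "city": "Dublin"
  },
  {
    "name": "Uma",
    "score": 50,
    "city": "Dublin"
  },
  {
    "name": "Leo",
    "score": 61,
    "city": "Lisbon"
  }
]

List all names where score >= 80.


Filtering records where score >= 80:
  Nate (score=75) -> no
  Vic (score=76) -> no
  Yara (score=95) -> YES
  Uma (score=50) -> no
  Leo (score=61) -> no


ANSWER: Yara


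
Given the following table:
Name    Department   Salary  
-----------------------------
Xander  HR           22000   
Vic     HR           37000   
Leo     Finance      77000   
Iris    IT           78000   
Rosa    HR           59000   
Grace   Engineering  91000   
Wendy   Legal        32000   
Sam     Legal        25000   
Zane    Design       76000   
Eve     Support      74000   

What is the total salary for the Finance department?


Finance department members:
  Leo: 77000
Total = 77000 = 77000

ANSWER: 77000


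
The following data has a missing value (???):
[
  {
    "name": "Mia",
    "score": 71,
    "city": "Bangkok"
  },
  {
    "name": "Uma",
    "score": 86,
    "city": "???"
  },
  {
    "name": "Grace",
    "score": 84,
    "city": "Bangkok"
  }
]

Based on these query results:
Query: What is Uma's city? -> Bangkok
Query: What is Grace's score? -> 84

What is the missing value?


The missing value is Uma's city
From query: Uma's city = Bangkok

ANSWER: Bangkok


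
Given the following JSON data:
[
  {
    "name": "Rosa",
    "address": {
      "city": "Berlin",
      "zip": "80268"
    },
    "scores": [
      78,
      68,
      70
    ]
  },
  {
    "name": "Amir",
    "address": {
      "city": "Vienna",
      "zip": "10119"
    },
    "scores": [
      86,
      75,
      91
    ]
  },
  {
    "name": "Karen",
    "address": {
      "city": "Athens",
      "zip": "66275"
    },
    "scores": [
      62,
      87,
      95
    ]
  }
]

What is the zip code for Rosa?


Path: records[0].address.zip
Value: 80268

ANSWER: 80268


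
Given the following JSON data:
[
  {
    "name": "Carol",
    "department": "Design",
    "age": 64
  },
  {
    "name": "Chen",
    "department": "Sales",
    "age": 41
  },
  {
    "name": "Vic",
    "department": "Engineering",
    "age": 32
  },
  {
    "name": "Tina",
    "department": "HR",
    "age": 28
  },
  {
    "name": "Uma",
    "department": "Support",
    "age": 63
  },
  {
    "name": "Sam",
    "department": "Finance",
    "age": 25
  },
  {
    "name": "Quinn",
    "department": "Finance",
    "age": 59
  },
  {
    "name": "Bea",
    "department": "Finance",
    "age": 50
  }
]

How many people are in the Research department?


Scanning records for department = Research
  No matches found
Count: 0

ANSWER: 0


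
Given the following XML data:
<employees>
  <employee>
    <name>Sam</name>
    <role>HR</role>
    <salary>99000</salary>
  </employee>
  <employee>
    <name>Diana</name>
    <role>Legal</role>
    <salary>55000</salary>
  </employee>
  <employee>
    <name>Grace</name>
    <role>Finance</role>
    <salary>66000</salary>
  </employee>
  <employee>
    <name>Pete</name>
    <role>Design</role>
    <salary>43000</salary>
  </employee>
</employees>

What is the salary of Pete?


Searching for <employee> with <name>Pete</name>
Found at position 4
<salary>43000</salary>

ANSWER: 43000


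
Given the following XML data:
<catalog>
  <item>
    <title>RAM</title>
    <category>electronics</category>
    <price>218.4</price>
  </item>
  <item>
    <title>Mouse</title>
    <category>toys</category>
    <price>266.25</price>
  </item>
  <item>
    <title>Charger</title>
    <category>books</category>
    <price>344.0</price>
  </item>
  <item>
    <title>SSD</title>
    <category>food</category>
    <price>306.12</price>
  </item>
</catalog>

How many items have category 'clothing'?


Scanning <item> elements for <category>clothing</category>:
Count: 0

ANSWER: 0


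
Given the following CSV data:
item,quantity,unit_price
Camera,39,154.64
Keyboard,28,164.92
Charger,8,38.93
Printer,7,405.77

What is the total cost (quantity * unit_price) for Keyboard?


Row: Keyboard
quantity = 28
unit_price = 164.92
total = 28 * 164.92 = 4617.76

ANSWER: 4617.76


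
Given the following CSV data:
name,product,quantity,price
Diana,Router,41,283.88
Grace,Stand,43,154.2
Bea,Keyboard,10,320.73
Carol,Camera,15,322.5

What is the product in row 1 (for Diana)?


Row 1: Diana
Column 'product' = Router

ANSWER: Router


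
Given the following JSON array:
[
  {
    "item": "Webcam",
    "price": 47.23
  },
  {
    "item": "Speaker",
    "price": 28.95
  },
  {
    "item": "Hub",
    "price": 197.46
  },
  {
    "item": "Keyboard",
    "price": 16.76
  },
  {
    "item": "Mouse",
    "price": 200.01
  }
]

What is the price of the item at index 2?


Array index 2 -> Hub
price = 197.46

ANSWER: 197.46


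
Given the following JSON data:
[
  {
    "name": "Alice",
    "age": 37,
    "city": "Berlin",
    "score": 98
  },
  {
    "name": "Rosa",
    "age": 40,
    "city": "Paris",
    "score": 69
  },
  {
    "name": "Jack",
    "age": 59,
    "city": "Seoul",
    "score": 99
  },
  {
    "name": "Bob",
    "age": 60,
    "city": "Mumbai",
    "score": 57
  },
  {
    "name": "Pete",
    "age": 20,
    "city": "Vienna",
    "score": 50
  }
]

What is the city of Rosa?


Looking up record where name = Rosa
Record index: 1
Field 'city' = Paris

ANSWER: Paris


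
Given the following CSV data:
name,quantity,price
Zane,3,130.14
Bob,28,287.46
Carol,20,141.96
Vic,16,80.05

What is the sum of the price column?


Values in 'price' column:
  Row 1: 130.14
  Row 2: 287.46
  Row 3: 141.96
  Row 4: 80.05
Sum = 130.14 + 287.46 + 141.96 + 80.05 = 639.61

ANSWER: 639.61


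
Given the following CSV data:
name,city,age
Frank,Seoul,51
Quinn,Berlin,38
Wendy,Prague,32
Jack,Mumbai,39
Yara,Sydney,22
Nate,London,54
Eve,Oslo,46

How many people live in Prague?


Scanning city column for 'Prague':
  Row 3: Wendy -> MATCH
Total matches: 1

ANSWER: 1


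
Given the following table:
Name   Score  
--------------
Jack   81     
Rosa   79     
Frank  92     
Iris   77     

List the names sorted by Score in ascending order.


Sorting by Score (ascending):
  Iris: 77
  Rosa: 79
  Jack: 81
  Frank: 92


ANSWER: Iris, Rosa, Jack, Frank


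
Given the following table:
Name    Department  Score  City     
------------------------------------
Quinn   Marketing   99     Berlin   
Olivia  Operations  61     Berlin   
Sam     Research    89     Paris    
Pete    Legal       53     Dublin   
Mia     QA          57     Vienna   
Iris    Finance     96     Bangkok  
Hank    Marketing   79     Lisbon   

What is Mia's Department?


Row 5: Mia
Department = QA

ANSWER: QA


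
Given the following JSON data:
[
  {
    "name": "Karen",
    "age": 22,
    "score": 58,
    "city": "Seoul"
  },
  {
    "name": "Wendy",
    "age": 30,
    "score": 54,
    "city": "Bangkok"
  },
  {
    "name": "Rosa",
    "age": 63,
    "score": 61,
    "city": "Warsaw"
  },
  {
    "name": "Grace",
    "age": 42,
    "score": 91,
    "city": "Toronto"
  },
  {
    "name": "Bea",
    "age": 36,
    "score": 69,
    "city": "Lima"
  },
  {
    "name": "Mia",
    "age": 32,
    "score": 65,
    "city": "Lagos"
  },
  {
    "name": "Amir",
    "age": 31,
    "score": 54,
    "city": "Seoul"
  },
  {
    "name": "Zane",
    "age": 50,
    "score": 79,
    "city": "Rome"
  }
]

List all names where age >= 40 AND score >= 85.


Checking both conditions:
  Karen (age=22, score=58) -> no
  Wendy (age=30, score=54) -> no
  Rosa (age=63, score=61) -> no
  Grace (age=42, score=91) -> YES
  Bea (age=36, score=69) -> no
  Mia (age=32, score=65) -> no
  Amir (age=31, score=54) -> no
  Zane (age=50, score=79) -> no


ANSWER: Grace


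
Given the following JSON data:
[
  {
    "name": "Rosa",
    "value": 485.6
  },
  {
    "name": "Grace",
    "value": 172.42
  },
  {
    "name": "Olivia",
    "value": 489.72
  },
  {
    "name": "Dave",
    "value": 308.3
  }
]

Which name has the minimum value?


Comparing values:
  Rosa: 485.6
  Grace: 172.42
  Olivia: 489.72
  Dave: 308.3
Minimum: Grace (172.42)

ANSWER: Grace


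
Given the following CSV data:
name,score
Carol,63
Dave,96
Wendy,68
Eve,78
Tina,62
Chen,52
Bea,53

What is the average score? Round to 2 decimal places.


Scores: 63, 96, 68, 78, 62, 52, 53
Sum = 472
Count = 7
Average = 472 / 7 = 67.43

ANSWER: 67.43


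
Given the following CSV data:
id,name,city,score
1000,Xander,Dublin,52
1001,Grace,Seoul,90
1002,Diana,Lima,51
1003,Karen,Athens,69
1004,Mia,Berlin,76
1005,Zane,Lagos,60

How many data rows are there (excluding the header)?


Counting rows (excluding header):
Header: id,name,city,score
Data rows: 6

ANSWER: 6


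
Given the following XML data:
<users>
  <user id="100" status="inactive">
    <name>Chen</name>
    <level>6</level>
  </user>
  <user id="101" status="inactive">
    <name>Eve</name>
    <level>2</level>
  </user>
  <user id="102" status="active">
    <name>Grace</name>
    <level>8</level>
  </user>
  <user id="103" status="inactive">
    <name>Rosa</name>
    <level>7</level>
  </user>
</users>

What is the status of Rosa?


Finding user with name = Rosa
user id="103" status="inactive"

ANSWER: inactive


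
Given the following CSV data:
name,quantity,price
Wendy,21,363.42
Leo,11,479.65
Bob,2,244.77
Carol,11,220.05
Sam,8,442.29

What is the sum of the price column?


Values in 'price' column:
  Row 1: 363.42
  Row 2: 479.65
  Row 3: 244.77
  Row 4: 220.05
  Row 5: 442.29
Sum = 363.42 + 479.65 + 244.77 + 220.05 + 442.29 = 1750.18

ANSWER: 1750.18


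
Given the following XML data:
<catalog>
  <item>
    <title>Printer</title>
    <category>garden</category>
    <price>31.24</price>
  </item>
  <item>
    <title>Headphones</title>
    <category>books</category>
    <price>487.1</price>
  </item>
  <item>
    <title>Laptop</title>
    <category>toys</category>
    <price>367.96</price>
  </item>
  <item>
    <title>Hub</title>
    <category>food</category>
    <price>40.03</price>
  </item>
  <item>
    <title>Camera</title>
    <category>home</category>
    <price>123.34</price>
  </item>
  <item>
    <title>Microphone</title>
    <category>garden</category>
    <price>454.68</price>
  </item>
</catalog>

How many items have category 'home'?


Scanning <item> elements for <category>home</category>:
  Item 5: Camera -> MATCH
Count: 1

ANSWER: 1


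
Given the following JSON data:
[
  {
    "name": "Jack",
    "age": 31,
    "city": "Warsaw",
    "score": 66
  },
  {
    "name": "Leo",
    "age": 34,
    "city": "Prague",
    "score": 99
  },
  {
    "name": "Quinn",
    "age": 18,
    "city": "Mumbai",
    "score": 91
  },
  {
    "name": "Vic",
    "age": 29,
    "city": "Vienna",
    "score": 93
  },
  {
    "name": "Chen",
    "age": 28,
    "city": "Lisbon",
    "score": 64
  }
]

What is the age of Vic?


Looking up record where name = Vic
Record index: 3
Field 'age' = 29

ANSWER: 29


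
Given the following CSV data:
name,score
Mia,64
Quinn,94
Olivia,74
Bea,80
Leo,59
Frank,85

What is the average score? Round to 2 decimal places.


Scores: 64, 94, 74, 80, 59, 85
Sum = 456
Count = 6
Average = 456 / 6 = 76.00

ANSWER: 76.00


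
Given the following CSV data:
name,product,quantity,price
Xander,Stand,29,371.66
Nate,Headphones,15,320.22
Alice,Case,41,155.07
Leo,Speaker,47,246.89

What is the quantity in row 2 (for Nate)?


Row 2: Nate
Column 'quantity' = 15

ANSWER: 15


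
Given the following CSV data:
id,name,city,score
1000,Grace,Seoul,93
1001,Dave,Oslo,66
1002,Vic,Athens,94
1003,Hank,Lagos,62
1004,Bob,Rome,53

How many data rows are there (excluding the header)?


Counting rows (excluding header):
Header: id,name,city,score
Data rows: 5

ANSWER: 5


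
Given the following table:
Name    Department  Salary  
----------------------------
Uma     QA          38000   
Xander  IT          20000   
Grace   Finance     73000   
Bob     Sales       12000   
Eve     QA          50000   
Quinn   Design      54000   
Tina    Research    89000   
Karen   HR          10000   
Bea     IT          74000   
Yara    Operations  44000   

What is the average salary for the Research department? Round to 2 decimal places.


Research department members:
  Tina: 89000
Sum = 89000
Count = 1
Average = 89000 / 1 = 89000.00

ANSWER: 89000.00


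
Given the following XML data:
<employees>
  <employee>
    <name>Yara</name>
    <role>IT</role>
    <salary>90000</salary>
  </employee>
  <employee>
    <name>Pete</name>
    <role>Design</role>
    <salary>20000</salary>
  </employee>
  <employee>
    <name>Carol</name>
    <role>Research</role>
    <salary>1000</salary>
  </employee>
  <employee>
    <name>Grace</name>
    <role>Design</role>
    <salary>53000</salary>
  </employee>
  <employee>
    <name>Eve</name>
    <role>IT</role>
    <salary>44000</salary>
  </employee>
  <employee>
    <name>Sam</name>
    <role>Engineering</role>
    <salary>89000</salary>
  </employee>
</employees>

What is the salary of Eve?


Searching for <employee> with <name>Eve</name>
Found at position 5
<salary>44000</salary>

ANSWER: 44000


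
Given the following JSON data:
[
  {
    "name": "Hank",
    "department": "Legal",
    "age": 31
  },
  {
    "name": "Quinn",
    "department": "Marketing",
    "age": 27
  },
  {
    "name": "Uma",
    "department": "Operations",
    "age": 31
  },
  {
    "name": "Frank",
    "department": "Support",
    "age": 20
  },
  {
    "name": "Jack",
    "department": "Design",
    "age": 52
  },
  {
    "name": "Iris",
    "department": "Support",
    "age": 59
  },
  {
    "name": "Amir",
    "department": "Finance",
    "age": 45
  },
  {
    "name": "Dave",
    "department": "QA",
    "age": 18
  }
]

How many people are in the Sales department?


Scanning records for department = Sales
  No matches found
Count: 0

ANSWER: 0


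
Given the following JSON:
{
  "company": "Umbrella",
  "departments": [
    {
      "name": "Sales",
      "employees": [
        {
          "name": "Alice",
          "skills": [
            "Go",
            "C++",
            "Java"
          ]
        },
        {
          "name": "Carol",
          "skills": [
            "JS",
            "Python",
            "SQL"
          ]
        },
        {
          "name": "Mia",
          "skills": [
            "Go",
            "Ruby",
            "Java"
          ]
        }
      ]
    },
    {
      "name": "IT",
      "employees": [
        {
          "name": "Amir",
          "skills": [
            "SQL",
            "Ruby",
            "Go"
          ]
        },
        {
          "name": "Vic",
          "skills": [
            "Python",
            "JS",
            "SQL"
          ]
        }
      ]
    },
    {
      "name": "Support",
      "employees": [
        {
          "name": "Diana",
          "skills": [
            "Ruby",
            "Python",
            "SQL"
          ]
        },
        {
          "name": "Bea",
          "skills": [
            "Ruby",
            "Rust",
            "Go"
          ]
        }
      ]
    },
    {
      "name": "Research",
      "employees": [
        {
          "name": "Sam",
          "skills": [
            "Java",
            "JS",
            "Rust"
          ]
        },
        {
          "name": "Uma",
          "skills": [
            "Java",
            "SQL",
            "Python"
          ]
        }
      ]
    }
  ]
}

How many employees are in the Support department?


Path: departments[2].employees
Count: 2

ANSWER: 2


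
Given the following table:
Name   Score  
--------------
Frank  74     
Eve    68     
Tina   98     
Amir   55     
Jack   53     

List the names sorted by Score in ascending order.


Sorting by Score (ascending):
  Jack: 53
  Amir: 55
  Eve: 68
  Frank: 74
  Tina: 98


ANSWER: Jack, Amir, Eve, Frank, Tina


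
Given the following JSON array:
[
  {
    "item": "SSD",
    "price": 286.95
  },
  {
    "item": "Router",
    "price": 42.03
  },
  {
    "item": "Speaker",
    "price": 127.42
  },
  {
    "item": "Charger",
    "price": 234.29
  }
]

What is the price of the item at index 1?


Array index 1 -> Router
price = 42.03

ANSWER: 42.03


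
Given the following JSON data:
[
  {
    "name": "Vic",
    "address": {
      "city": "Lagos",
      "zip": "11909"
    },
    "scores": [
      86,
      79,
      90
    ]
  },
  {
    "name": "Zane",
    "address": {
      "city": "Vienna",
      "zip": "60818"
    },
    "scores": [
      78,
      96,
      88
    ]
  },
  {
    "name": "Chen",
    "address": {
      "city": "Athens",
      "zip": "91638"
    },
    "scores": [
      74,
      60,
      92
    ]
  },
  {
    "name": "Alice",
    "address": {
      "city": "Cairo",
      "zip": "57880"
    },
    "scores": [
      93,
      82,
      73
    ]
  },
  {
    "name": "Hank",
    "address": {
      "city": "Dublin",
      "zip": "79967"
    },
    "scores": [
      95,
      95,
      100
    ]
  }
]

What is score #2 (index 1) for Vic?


Path: records[0].scores[1]
Value: 79

ANSWER: 79


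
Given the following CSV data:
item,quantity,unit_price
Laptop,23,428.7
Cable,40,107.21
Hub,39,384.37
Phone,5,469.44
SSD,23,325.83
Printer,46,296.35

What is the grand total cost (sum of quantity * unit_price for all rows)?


Computing row totals:
  Laptop: 23 * 428.7 = 9860.1
  Cable: 40 * 107.21 = 4288.4
  Hub: 39 * 384.37 = 14990.43
  Phone: 5 * 469.44 = 2347.2
  SSD: 23 * 325.83 = 7494.09
  Printer: 46 * 296.35 = 13632.1
Grand total = 9860.1 + 4288.4 + 14990.43 + 2347.2 + 7494.09 + 13632.1 = 52612.32

ANSWER: 52612.32


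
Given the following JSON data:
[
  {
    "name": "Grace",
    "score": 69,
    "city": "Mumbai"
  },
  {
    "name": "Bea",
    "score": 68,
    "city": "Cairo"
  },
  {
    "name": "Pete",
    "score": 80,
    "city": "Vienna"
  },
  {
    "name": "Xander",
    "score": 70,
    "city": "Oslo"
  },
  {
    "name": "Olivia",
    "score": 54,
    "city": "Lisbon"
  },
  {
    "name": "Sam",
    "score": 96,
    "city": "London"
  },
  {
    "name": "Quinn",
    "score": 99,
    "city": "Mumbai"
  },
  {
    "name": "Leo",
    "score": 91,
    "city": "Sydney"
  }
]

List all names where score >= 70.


Filtering records where score >= 70:
  Grace (score=69) -> no
  Bea (score=68) -> no
  Pete (score=80) -> YES
  Xander (score=70) -> YES
  Olivia (score=54) -> no
  Sam (score=96) -> YES
  Quinn (score=99) -> YES
  Leo (score=91) -> YES


ANSWER: Pete, Xander, Sam, Quinn, Leo


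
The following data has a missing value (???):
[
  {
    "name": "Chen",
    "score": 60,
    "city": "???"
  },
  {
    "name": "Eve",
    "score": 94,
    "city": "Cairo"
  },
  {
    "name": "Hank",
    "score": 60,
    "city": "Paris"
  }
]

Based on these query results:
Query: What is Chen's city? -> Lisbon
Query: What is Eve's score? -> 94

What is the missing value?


The missing value is Chen's city
From query: Chen's city = Lisbon

ANSWER: Lisbon


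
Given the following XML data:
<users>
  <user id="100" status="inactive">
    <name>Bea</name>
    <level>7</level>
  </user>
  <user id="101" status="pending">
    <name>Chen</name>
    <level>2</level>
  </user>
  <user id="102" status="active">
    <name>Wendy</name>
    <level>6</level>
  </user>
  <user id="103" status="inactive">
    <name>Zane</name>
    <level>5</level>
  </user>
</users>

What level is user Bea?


Finding user: Bea
<level>7</level>

ANSWER: 7


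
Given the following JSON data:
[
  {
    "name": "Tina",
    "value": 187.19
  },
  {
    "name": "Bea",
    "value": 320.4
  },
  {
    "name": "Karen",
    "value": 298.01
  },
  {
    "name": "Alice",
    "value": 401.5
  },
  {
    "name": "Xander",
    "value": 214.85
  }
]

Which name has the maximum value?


Comparing values:
  Tina: 187.19
  Bea: 320.4
  Karen: 298.01
  Alice: 401.5
  Xander: 214.85
Maximum: Alice (401.5)

ANSWER: Alice


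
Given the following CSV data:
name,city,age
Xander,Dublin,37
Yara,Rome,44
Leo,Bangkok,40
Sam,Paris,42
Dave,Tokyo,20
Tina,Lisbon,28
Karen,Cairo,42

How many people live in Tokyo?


Scanning city column for 'Tokyo':
  Row 5: Dave -> MATCH
Total matches: 1

ANSWER: 1


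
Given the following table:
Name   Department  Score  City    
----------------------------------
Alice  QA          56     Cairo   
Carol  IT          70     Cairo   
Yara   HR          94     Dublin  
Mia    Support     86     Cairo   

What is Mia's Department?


Row 4: Mia
Department = Support

ANSWER: Support


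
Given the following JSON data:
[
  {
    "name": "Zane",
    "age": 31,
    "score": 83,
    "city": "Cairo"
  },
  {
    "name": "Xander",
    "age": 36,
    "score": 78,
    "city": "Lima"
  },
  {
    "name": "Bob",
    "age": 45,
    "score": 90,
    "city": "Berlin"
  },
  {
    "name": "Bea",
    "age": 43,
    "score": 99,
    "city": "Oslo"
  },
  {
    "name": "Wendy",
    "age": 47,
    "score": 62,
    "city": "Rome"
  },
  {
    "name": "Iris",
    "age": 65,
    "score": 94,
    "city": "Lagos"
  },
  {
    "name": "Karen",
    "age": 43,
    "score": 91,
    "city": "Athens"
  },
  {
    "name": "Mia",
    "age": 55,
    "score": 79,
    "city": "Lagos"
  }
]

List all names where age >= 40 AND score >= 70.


Checking both conditions:
  Zane (age=31, score=83) -> no
  Xander (age=36, score=78) -> no
  Bob (age=45, score=90) -> YES
  Bea (age=43, score=99) -> YES
  Wendy (age=47, score=62) -> no
  Iris (age=65, score=94) -> YES
  Karen (age=43, score=91) -> YES
  Mia (age=55, score=79) -> YES


ANSWER: Bob, Bea, Iris, Karen, Mia


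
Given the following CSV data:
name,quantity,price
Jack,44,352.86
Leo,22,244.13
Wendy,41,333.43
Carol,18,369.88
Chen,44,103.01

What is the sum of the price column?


Values in 'price' column:
  Row 1: 352.86
  Row 2: 244.13
  Row 3: 333.43
  Row 4: 369.88
  Row 5: 103.01
Sum = 352.86 + 244.13 + 333.43 + 369.88 + 103.01 = 1403.31

ANSWER: 1403.31


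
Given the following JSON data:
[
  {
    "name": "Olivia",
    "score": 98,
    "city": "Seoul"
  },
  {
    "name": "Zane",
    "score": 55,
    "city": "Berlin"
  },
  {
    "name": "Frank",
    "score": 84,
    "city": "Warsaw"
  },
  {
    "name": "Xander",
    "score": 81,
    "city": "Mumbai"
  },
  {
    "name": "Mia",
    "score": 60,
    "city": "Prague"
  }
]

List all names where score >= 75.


Filtering records where score >= 75:
  Olivia (score=98) -> YES
  Zane (score=55) -> no
  Frank (score=84) -> YES
  Xander (score=81) -> YES
  Mia (score=60) -> no


ANSWER: Olivia, Frank, Xander


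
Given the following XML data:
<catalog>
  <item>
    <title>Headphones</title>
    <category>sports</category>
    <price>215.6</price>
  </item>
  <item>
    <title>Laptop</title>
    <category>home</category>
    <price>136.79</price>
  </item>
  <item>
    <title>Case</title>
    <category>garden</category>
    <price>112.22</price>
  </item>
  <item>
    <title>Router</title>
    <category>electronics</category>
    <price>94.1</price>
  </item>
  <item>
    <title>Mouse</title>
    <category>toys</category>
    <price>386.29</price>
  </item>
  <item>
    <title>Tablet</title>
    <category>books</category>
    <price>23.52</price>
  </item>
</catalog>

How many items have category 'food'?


Scanning <item> elements for <category>food</category>:
Count: 0

ANSWER: 0


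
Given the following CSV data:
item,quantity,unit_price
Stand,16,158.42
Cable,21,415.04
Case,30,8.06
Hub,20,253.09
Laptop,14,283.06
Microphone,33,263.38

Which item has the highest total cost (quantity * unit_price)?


Computing row totals:
  Stand: 2534.72
  Cable: 8715.84
  Case: 241.8
  Hub: 5061.8
  Laptop: 3962.84
  Microphone: 8691.54
Maximum: Cable (8715.84)

ANSWER: Cable


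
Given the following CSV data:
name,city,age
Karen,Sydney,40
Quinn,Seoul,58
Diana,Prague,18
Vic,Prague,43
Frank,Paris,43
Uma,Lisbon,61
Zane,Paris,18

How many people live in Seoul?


Scanning city column for 'Seoul':
  Row 2: Quinn -> MATCH
Total matches: 1

ANSWER: 1


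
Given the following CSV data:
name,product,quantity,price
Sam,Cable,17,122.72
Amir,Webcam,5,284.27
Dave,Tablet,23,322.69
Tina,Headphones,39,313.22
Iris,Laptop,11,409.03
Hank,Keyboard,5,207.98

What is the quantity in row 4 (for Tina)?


Row 4: Tina
Column 'quantity' = 39

ANSWER: 39


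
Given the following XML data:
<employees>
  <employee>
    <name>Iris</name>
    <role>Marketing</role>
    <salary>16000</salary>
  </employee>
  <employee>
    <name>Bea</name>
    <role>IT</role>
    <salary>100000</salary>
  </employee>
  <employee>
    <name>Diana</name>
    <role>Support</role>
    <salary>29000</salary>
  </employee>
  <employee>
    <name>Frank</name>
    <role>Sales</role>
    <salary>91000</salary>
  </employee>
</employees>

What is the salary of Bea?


Searching for <employee> with <name>Bea</name>
Found at position 2
<salary>100000</salary>

ANSWER: 100000
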